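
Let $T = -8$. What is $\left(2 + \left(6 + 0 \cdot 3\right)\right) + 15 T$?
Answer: $-112$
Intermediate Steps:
$\left(2 + \left(6 + 0 \cdot 3\right)\right) + 15 T = \left(2 + \left(6 + 0 \cdot 3\right)\right) + 15 \left(-8\right) = \left(2 + \left(6 + 0\right)\right) - 120 = \left(2 + 6\right) - 120 = 8 - 120 = -112$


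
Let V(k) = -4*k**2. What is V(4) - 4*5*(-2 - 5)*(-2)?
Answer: -344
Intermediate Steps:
V(4) - 4*5*(-2 - 5)*(-2) = -4*4**2 - 4*5*(-2 - 5)*(-2) = -4*16 - 4*5*(-7)*(-2) = -64 - (-140)*(-2) = -64 - 4*70 = -64 - 280 = -344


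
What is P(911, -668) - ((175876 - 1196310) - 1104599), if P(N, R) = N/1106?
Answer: 2350287409/1106 ≈ 2.1250e+6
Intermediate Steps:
P(N, R) = N/1106 (P(N, R) = N*(1/1106) = N/1106)
P(911, -668) - ((175876 - 1196310) - 1104599) = (1/1106)*911 - ((175876 - 1196310) - 1104599) = 911/1106 - (-1020434 - 1104599) = 911/1106 - 1*(-2125033) = 911/1106 + 2125033 = 2350287409/1106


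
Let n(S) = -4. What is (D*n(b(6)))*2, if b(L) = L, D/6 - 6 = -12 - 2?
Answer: 384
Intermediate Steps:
D = -48 (D = 36 + 6*(-12 - 2) = 36 + 6*(-14) = 36 - 84 = -48)
(D*n(b(6)))*2 = -48*(-4)*2 = 192*2 = 384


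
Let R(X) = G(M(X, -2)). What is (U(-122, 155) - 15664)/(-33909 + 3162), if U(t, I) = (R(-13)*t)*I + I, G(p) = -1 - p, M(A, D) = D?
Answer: 11473/10249 ≈ 1.1194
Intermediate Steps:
R(X) = 1 (R(X) = -1 - 1*(-2) = -1 + 2 = 1)
U(t, I) = I + I*t (U(t, I) = (1*t)*I + I = t*I + I = I*t + I = I + I*t)
(U(-122, 155) - 15664)/(-33909 + 3162) = (155*(1 - 122) - 15664)/(-33909 + 3162) = (155*(-121) - 15664)/(-30747) = (-18755 - 15664)*(-1/30747) = -34419*(-1/30747) = 11473/10249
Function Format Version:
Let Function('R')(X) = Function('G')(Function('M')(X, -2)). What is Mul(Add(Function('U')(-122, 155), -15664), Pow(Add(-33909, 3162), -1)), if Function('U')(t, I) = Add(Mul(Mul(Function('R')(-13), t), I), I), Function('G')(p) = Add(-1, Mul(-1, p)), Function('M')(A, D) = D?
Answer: Rational(11473, 10249) ≈ 1.1194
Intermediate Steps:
Function('R')(X) = 1 (Function('R')(X) = Add(-1, Mul(-1, -2)) = Add(-1, 2) = 1)
Function('U')(t, I) = Add(I, Mul(I, t)) (Function('U')(t, I) = Add(Mul(Mul(1, t), I), I) = Add(Mul(t, I), I) = Add(Mul(I, t), I) = Add(I, Mul(I, t)))
Mul(Add(Function('U')(-122, 155), -15664), Pow(Add(-33909, 3162), -1)) = Mul(Add(Mul(155, Add(1, -122)), -15664), Pow(Add(-33909, 3162), -1)) = Mul(Add(Mul(155, -121), -15664), Pow(-30747, -1)) = Mul(Add(-18755, -15664), Rational(-1, 30747)) = Mul(-34419, Rational(-1, 30747)) = Rational(11473, 10249)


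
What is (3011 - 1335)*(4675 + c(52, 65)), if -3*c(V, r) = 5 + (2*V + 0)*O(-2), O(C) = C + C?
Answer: 8064912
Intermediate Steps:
O(C) = 2*C
c(V, r) = -5/3 + 8*V/3 (c(V, r) = -(5 + (2*V + 0)*(2*(-2)))/3 = -(5 + (2*V)*(-4))/3 = -(5 - 8*V)/3 = -5/3 + 8*V/3)
(3011 - 1335)*(4675 + c(52, 65)) = (3011 - 1335)*(4675 + (-5/3 + (8/3)*52)) = 1676*(4675 + (-5/3 + 416/3)) = 1676*(4675 + 137) = 1676*4812 = 8064912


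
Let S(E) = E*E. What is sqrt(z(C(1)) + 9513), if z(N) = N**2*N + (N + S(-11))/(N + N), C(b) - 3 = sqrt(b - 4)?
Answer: sqrt(2)*sqrt((57058 + 19171*I*sqrt(3))/(3 + I*sqrt(3)))/2 ≈ 97.615 + 0.1682*I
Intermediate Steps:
S(E) = E**2
C(b) = 3 + sqrt(-4 + b) (C(b) = 3 + sqrt(b - 4) = 3 + sqrt(-4 + b))
z(N) = N**3 + (121 + N)/(2*N) (z(N) = N**2*N + (N + (-11)**2)/(N + N) = N**3 + (N + 121)/((2*N)) = N**3 + (121 + N)*(1/(2*N)) = N**3 + (121 + N)/(2*N))
sqrt(z(C(1)) + 9513) = sqrt((121 + (3 + sqrt(-4 + 1)) + 2*(3 + sqrt(-4 + 1))**4)/(2*(3 + sqrt(-4 + 1))) + 9513) = sqrt((121 + (3 + sqrt(-3)) + 2*(3 + sqrt(-3))**4)/(2*(3 + sqrt(-3))) + 9513) = sqrt((121 + (3 + I*sqrt(3)) + 2*(3 + I*sqrt(3))**4)/(2*(3 + I*sqrt(3))) + 9513) = sqrt((124 + 2*(3 + I*sqrt(3))**4 + I*sqrt(3))/(2*(3 + I*sqrt(3))) + 9513) = sqrt(9513 + (124 + 2*(3 + I*sqrt(3))**4 + I*sqrt(3))/(2*(3 + I*sqrt(3))))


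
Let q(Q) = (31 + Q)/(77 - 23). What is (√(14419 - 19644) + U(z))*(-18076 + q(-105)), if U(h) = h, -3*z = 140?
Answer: 68332460/81 - 2440445*I*√209/27 ≈ 8.4361e+5 - 1.3067e+6*I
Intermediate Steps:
z = -140/3 (z = -⅓*140 = -140/3 ≈ -46.667)
q(Q) = 31/54 + Q/54 (q(Q) = (31 + Q)/54 = (31 + Q)*(1/54) = 31/54 + Q/54)
(√(14419 - 19644) + U(z))*(-18076 + q(-105)) = (√(14419 - 19644) - 140/3)*(-18076 + (31/54 + (1/54)*(-105))) = (√(-5225) - 140/3)*(-18076 + (31/54 - 35/18)) = (5*I*√209 - 140/3)*(-18076 - 37/27) = (-140/3 + 5*I*√209)*(-488089/27) = 68332460/81 - 2440445*I*√209/27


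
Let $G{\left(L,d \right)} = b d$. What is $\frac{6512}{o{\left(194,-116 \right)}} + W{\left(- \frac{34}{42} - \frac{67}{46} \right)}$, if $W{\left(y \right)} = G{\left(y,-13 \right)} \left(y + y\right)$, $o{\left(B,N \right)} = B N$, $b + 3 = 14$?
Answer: $\frac{880151789}{1358679} \approx 647.8$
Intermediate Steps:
$b = 11$ ($b = -3 + 14 = 11$)
$G{\left(L,d \right)} = 11 d$
$W{\left(y \right)} = - 286 y$ ($W{\left(y \right)} = 11 \left(-13\right) \left(y + y\right) = - 143 \cdot 2 y = - 286 y$)
$\frac{6512}{o{\left(194,-116 \right)}} + W{\left(- \frac{34}{42} - \frac{67}{46} \right)} = \frac{6512}{194 \left(-116\right)} - 286 \left(- \frac{34}{42} - \frac{67}{46}\right) = \frac{6512}{-22504} - 286 \left(\left(-34\right) \frac{1}{42} - \frac{67}{46}\right) = 6512 \left(- \frac{1}{22504}\right) - 286 \left(- \frac{17}{21} - \frac{67}{46}\right) = - \frac{814}{2813} - - \frac{313027}{483} = - \frac{814}{2813} + \frac{313027}{483} = \frac{880151789}{1358679}$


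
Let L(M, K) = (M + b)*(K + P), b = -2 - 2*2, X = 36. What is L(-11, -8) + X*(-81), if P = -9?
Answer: -2627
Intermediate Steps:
b = -6 (b = -2 - 4 = -6)
L(M, K) = (-9 + K)*(-6 + M) (L(M, K) = (M - 6)*(K - 9) = (-6 + M)*(-9 + K) = (-9 + K)*(-6 + M))
L(-11, -8) + X*(-81) = (54 - 9*(-11) - 6*(-8) - 8*(-11)) + 36*(-81) = (54 + 99 + 48 + 88) - 2916 = 289 - 2916 = -2627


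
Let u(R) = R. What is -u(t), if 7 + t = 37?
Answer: -30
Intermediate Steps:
t = 30 (t = -7 + 37 = 30)
-u(t) = -1*30 = -30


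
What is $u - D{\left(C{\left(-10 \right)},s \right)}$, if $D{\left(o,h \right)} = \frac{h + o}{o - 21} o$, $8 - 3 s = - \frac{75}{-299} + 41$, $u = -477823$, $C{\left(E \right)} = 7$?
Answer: $- \frac{285739375}{598} \approx -4.7783 \cdot 10^{5}$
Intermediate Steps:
$s = - \frac{3314}{299}$ ($s = \frac{8}{3} - \frac{- \frac{75}{-299} + 41}{3} = \frac{8}{3} - \frac{\left(-75\right) \left(- \frac{1}{299}\right) + 41}{3} = \frac{8}{3} - \frac{\frac{75}{299} + 41}{3} = \frac{8}{3} - \frac{12334}{897} = - \frac{3314}{299} \approx -11.084$)
$D{\left(o,h \right)} = \frac{o \left(h + o\right)}{-21 + o}$ ($D{\left(o,h \right)} = \frac{h + o}{-21 + o} o = \frac{o \left(h + o\right)}{-21 + o}$)
$u - D{\left(C{\left(-10 \right)},s \right)} = -477823 - \frac{7 \left(- \frac{3314}{299} + 7\right)}{-21 + 7} = -477823 - 7 \frac{1}{-14} \left(- \frac{1221}{299}\right) = -477823 - 7 \left(- \frac{1}{14}\right) \left(- \frac{1221}{299}\right) = -477823 - \frac{1221}{598} = - \frac{285739375}{598}$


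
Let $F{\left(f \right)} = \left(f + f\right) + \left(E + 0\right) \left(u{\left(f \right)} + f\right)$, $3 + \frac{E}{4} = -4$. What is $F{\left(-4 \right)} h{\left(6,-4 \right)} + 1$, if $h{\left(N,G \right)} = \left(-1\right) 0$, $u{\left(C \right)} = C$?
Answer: $1$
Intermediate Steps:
$E = -28$ ($E = -12 + 4 \left(-4\right) = -12 - 16 = -28$)
$h{\left(N,G \right)} = 0$
$F{\left(f \right)} = - 54 f$ ($F{\left(f \right)} = \left(f + f\right) + \left(-28 + 0\right) \left(f + f\right) = 2 f - 28 \cdot 2 f = 2 f - 56 f = - 54 f$)
$F{\left(-4 \right)} h{\left(6,-4 \right)} + 1 = \left(-54\right) \left(-4\right) 0 + 1 = 216 \cdot 0 + 1 = 0 + 1 = 1$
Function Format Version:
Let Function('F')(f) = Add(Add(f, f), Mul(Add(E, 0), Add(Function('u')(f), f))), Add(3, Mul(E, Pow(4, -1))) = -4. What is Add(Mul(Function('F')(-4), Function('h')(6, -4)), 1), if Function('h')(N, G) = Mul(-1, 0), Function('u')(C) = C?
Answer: 1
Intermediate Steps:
E = -28 (E = Add(-12, Mul(4, -4)) = Add(-12, -16) = -28)
Function('h')(N, G) = 0
Function('F')(f) = Mul(-54, f) (Function('F')(f) = Add(Add(f, f), Mul(Add(-28, 0), Add(f, f))) = Add(Mul(2, f), Mul(-28, Mul(2, f))) = Add(Mul(2, f), Mul(-56, f)) = Mul(-54, f))
Add(Mul(Function('F')(-4), Function('h')(6, -4)), 1) = Add(Mul(Mul(-54, -4), 0), 1) = Add(Mul(216, 0), 1) = Add(0, 1) = 1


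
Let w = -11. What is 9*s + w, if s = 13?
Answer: 106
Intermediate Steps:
9*s + w = 9*13 - 11 = 117 - 11 = 106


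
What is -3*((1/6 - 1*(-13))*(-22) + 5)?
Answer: 854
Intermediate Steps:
-3*((1/6 - 1*(-13))*(-22) + 5) = -3*((⅙ + 13)*(-22) + 5) = -3*((79/6)*(-22) + 5) = -3*(-869/3 + 5) = -3*(-854/3) = 854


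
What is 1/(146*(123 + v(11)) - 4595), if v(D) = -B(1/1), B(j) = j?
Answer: 1/13217 ≈ 7.5660e-5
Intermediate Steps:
v(D) = -1 (v(D) = -1/1 = -1*1 = -1)
1/(146*(123 + v(11)) - 4595) = 1/(146*(123 - 1) - 4595) = 1/(146*122 - 4595) = 1/(17812 - 4595) = 1/13217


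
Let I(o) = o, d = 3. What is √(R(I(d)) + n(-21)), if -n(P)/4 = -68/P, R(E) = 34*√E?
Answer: √(-5712 + 14994*√3)/21 ≈ 6.7777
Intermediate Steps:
n(P) = 272/P (n(P) = -(-272)/P = 272/P)
√(R(I(d)) + n(-21)) = √(34*√3 + 272/(-21)) = √(34*√3 + 272*(-1/21)) = √(34*√3 - 272/21) = √(-272/21 + 34*√3)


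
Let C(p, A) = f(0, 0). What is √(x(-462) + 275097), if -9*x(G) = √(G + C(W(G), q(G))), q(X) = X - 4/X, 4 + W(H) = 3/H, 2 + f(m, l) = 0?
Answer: √(2475873 - 4*I*√29)/3 ≈ 524.5 - 0.0022816*I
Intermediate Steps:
f(m, l) = -2 (f(m, l) = -2 + 0 = -2)
W(H) = -4 + 3/H
C(p, A) = -2
x(G) = -√(-2 + G)/9 (x(G) = -√(G - 2)/9 = -√(-2 + G)/9)
√(x(-462) + 275097) = √(-√(-2 - 462)/9 + 275097) = √(-4*I*√29/9 + 275097) = √(275097 - 4*I*√29/9)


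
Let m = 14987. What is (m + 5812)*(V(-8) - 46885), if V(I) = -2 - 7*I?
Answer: -974037969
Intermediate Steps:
(m + 5812)*(V(-8) - 46885) = (14987 + 5812)*((-2 - 7*(-8)) - 46885) = 20799*((-2 + 56) - 46885) = 20799*(54 - 46885) = 20799*(-46831) = -974037969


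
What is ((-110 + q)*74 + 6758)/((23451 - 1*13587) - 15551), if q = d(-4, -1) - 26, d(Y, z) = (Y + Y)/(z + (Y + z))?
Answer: 9622/17061 ≈ 0.56398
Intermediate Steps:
d(Y, z) = 2*Y/(Y + 2*z) (d(Y, z) = (2*Y)/(Y + 2*z) = 2*Y/(Y + 2*z))
q = -74/3 (q = 2*(-4)/(-4 + 2*(-1)) - 26 = 2*(-4)/(-4 - 2) - 26 = 2*(-4)/(-6) - 26 = 2*(-4)*(-1/6) - 26 = 4/3 - 26 = -74/3 ≈ -24.667)
((-110 + q)*74 + 6758)/((23451 - 1*13587) - 15551) = ((-110 - 74/3)*74 + 6758)/((23451 - 1*13587) - 15551) = (-404/3*74 + 6758)/((23451 - 13587) - 15551) = (-29896/3 + 6758)/(9864 - 15551) = -9622/3/(-5687) = -9622/3*(-1/5687) = 9622/17061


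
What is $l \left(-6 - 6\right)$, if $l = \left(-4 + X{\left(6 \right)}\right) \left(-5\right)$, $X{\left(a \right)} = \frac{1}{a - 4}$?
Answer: $-210$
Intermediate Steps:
$X{\left(a \right)} = \frac{1}{-4 + a}$
$l = \frac{35}{2}$ ($l = \left(-4 + \frac{1}{-4 + 6}\right) \left(-5\right) = \left(-4 + \frac{1}{2}\right) \left(-5\right) = \left(- \frac{7}{2}\right) \left(-5\right) = \frac{35}{2} \approx 17.5$)
$l \left(-6 - 6\right) = \frac{35 \left(-6 - 6\right)}{2} = \frac{35}{2} \left(-12\right) = -210$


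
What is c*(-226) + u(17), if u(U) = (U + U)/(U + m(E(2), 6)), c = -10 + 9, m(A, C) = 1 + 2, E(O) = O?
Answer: 2277/10 ≈ 227.70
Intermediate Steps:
m(A, C) = 3
c = -1
u(U) = 2*U/(3 + U) (u(U) = (U + U)/(U + 3) = (2*U)/(3 + U) = 2*U/(3 + U))
c*(-226) + u(17) = -1*(-226) + 2*17/(3 + 17) = 226 + 2*17/20 = 226 + 2*17*(1/20) = 226 + 17/10 = 2277/10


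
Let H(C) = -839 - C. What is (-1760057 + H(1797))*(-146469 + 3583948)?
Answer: -6059220170947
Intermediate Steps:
(-1760057 + H(1797))*(-146469 + 3583948) = (-1760057 + (-839 - 1*1797))*(-146469 + 3583948) = (-1760057 + (-839 - 1797))*3437479 = (-1760057 - 2636)*3437479 = -1762693*3437479 = -6059220170947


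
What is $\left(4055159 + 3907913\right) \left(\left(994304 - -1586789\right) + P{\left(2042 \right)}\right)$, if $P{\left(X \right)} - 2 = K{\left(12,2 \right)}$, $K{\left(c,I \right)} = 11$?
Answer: $20553532917632$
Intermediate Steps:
$P{\left(X \right)} = 13$ ($P{\left(X \right)} = 2 + 11 = 13$)
$\left(4055159 + 3907913\right) \left(\left(994304 - -1586789\right) + P{\left(2042 \right)}\right) = \left(4055159 + 3907913\right) \left(\left(994304 - -1586789\right) + 13\right) = 7963072 \left(\left(994304 + 1586789\right) + 13\right) = 7963072 \left(2581093 + 13\right) = 7963072 \cdot 2581106 = 20553532917632$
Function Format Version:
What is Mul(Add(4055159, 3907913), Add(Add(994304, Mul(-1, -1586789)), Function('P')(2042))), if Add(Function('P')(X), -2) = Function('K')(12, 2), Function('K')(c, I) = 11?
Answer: 20553532917632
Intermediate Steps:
Function('P')(X) = 13 (Function('P')(X) = Add(2, 11) = 13)
Mul(Add(4055159, 3907913), Add(Add(994304, Mul(-1, -1586789)), Function('P')(2042))) = Mul(Add(4055159, 3907913), Add(Add(994304, Mul(-1, -1586789)), 13)) = Mul(7963072, Add(Add(994304, 1586789), 13)) = Mul(7963072, Add(2581093, 13)) = Mul(7963072, 2581106) = 20553532917632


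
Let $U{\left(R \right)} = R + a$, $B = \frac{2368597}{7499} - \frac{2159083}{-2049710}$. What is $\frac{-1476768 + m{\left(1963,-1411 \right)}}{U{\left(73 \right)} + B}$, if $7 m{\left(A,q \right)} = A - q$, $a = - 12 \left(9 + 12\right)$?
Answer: $- \frac{22691660369772940}{2119759143377} \approx -10705.0$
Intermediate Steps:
$a = -252$ ($a = \left(-12\right) 21 = -252$)
$B = \frac{4871127920287}{15370775290}$ ($B = 2368597 \cdot \frac{1}{7499} - - \frac{2159083}{2049710} = \frac{2368597}{7499} + \frac{2159083}{2049710} = \frac{4871127920287}{15370775290} \approx 316.91$)
$m{\left(A,q \right)} = - \frac{q}{7} + \frac{A}{7}$ ($m{\left(A,q \right)} = \frac{A - q}{7} = - \frac{q}{7} + \frac{A}{7}$)
$U{\left(R \right)} = -252 + R$ ($U{\left(R \right)} = R - 252 = -252 + R$)
$\frac{-1476768 + m{\left(1963,-1411 \right)}}{U{\left(73 \right)} + B} = \frac{-1476768 + \left(\left(- \frac{1}{7}\right) \left(-1411\right) + \frac{1}{7} \cdot 1963\right)}{\left(-252 + 73\right) + \frac{4871127920287}{15370775290}} = \frac{-1476768 + \left(\frac{1411}{7} + \frac{1963}{7}\right)}{-179 + \frac{4871127920287}{15370775290}} = \frac{-1476768 + 482}{\frac{2119759143377}{15370775290}} = \left(-1476286\right) \frac{15370775290}{2119759143377} = - \frac{22691660369772940}{2119759143377}$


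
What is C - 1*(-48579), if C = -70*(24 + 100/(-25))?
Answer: 47179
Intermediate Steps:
C = -1400 (C = -70*(24 + 100*(-1/25)) = -70*(24 - 4) = -70*20 = -1400)
C - 1*(-48579) = -1400 - 1*(-48579) = -1400 + 48579 = 47179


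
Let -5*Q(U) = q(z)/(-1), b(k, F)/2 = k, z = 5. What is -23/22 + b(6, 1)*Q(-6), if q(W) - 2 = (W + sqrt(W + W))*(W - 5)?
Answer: 413/110 ≈ 3.7545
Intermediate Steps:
b(k, F) = 2*k
q(W) = 2 + (-5 + W)*(W + sqrt(2)*sqrt(W)) (q(W) = 2 + (W + sqrt(W + W))*(W - 5) = 2 + (W + sqrt(2*W))*(-5 + W) = 2 + (W + sqrt(2)*sqrt(W))*(-5 + W) = 2 + (-5 + W)*(W + sqrt(2)*sqrt(W)))
Q(U) = 2/5 (Q(U) = -(2 + 5**2 - 5*5 + sqrt(2)*5**(3/2) - 5*sqrt(2)*sqrt(5))/(5*(-1)) = -(2 + 25 - 25 + sqrt(2)*(5*sqrt(5)) - 5*sqrt(10))*(-1)/5 = -(2 + 25 - 25 + 5*sqrt(10) - 5*sqrt(10))*(-1)/5 = -2*(-1)/5 = -1/5*(-2) = 2/5)
-23/22 + b(6, 1)*Q(-6) = -23/22 + (2*6)*(2/5) = -23*1/22 + 12*(2/5) = -23/22 + 24/5 = 413/110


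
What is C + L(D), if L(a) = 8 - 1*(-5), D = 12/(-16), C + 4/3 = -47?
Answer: -106/3 ≈ -35.333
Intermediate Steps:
C = -145/3 (C = -4/3 - 47 = -145/3 ≈ -48.333)
D = -¾ (D = 12*(-1/16) = -¾ ≈ -0.75000)
L(a) = 13 (L(a) = 8 + 5 = 13)
C + L(D) = -145/3 + 13 = -106/3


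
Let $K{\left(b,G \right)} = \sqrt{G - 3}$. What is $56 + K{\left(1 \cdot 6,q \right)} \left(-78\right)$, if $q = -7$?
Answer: $56 - 78 i \sqrt{10} \approx 56.0 - 246.66 i$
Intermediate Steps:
$K{\left(b,G \right)} = \sqrt{-3 + G}$
$56 + K{\left(1 \cdot 6,q \right)} \left(-78\right) = 56 + \sqrt{-3 - 7} \left(-78\right) = 56 + \sqrt{-10} \left(-78\right) = 56 + i \sqrt{10} \left(-78\right) = 56 - 78 i \sqrt{10}$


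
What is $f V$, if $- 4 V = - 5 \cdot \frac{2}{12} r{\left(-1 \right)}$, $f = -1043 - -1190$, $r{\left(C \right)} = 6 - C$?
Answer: $\frac{1715}{8} \approx 214.38$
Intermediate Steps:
$f = 147$ ($f = -1043 + 1190 = 147$)
$V = \frac{35}{24}$ ($V = - \frac{- 5 \cdot \frac{2}{12} \left(6 - -1\right)}{4} = - \frac{- 5 \cdot 2 \cdot \frac{1}{12} \left(6 + 1\right)}{4} = - \frac{\left(-5\right) \frac{1}{6} \cdot 7}{4} = - \frac{\left(- \frac{5}{6}\right) 7}{4} = \left(- \frac{1}{4}\right) \left(- \frac{35}{6}\right) = \frac{35}{24} \approx 1.4583$)
$f V = 147 \cdot \frac{35}{24} = \frac{1715}{8}$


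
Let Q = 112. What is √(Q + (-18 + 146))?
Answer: 4*√15 ≈ 15.492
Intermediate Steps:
√(Q + (-18 + 146)) = √(112 + (-18 + 146)) = √(112 + 128) = √240 = 4*√15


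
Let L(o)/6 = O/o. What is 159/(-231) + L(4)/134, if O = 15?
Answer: -10739/20636 ≈ -0.52040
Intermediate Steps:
L(o) = 90/o (L(o) = 6*(15/o) = 90/o)
159/(-231) + L(4)/134 = 159/(-231) + (90/4)/134 = 159*(-1/231) + (90*(¼))*(1/134) = -53/77 + (45/2)*(1/134) = -53/77 + 45/268 = -10739/20636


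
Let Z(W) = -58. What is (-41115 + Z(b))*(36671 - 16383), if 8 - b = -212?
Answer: -835317824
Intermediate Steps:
b = 220 (b = 8 - 1*(-212) = 8 + 212 = 220)
(-41115 + Z(b))*(36671 - 16383) = (-41115 - 58)*(36671 - 16383) = -41173*20288 = -835317824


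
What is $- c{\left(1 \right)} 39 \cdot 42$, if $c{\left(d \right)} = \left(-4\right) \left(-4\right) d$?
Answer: $-26208$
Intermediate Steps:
$c{\left(d \right)} = 16 d$
$- c{\left(1 \right)} 39 \cdot 42 = - 16 \cdot 1 \cdot 39 \cdot 42 = \left(-1\right) 16 \cdot 39 \cdot 42 = \left(-16\right) 39 \cdot 42 = \left(-624\right) 42 = -26208$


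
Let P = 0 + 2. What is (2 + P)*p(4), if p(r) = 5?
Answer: 20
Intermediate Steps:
P = 2
(2 + P)*p(4) = (2 + 2)*5 = 4*5 = 20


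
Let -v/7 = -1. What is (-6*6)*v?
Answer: -252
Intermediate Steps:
v = 7 (v = -7*(-1) = 7)
(-6*6)*v = -6*6*7 = -3*12*7 = -36*7 = -252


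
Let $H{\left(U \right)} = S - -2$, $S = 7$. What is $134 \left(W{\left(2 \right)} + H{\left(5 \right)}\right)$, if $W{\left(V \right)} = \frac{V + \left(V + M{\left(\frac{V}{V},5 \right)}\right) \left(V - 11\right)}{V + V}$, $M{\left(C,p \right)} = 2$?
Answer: $67$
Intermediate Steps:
$W{\left(V \right)} = \frac{V + \left(-11 + V\right) \left(2 + V\right)}{2 V}$ ($W{\left(V \right)} = \frac{V + \left(V + 2\right) \left(V - 11\right)}{V + V} = \frac{V + \left(2 + V\right) \left(-11 + V\right)}{2 V} = \left(V + \left(-11 + V\right) \left(2 + V\right)\right) \frac{1}{2 V} = \frac{V + \left(-11 + V\right) \left(2 + V\right)}{2 V}$)
$H{\left(U \right)} = 9$ ($H{\left(U \right)} = 7 - -2 = 7 + 2 = 9$)
$134 \left(W{\left(2 \right)} + H{\left(5 \right)}\right) = 134 \left(\left(-4 + \frac{1}{2} \cdot 2 - \frac{11}{2}\right) + 9\right) = 134 \left(\left(-4 + 1 - \frac{11}{2}\right) + 9\right) = 134 \left(- \frac{17}{2} + 9\right) = 134 \cdot \frac{1}{2} = 67$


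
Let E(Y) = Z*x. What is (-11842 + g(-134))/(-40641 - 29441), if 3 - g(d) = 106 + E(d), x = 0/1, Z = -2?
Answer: 11945/70082 ≈ 0.17044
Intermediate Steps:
x = 0 (x = 0*1 = 0)
E(Y) = 0 (E(Y) = -2*0 = 0)
g(d) = -103 (g(d) = 3 - (106 + 0) = 3 - 1*106 = 3 - 106 = -103)
(-11842 + g(-134))/(-40641 - 29441) = (-11842 - 103)/(-40641 - 29441) = -11945/(-70082) = -11945*(-1/70082) = 11945/70082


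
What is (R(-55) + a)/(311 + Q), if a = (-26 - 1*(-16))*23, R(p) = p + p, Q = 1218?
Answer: -340/1529 ≈ -0.22237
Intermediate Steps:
R(p) = 2*p
a = -230 (a = (-26 + 16)*23 = -10*23 = -230)
(R(-55) + a)/(311 + Q) = (2*(-55) - 230)/(311 + 1218) = (-110 - 230)/1529 = -340*1/1529 = -340/1529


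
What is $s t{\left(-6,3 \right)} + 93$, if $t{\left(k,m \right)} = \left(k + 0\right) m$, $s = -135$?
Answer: $2523$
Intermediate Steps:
$t{\left(k,m \right)} = k m$
$s t{\left(-6,3 \right)} + 93 = - 135 \left(\left(-6\right) 3\right) + 93 = \left(-135\right) \left(-18\right) + 93 = 2430 + 93 = 2523$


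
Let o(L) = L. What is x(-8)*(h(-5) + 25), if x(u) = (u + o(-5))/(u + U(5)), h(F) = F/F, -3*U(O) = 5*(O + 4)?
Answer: 338/23 ≈ 14.696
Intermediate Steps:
U(O) = -20/3 - 5*O/3 (U(O) = -5*(O + 4)/3 = -5*(4 + O)/3 = -(20 + 5*O)/3 = -20/3 - 5*O/3)
h(F) = 1
x(u) = (-5 + u)/(-15 + u) (x(u) = (u - 5)/(u + (-20/3 - 5/3*5)) = (-5 + u)/(u + (-20/3 - 25/3)) = (-5 + u)/(u - 15) = (-5 + u)/(-15 + u))
x(-8)*(h(-5) + 25) = ((-5 - 8)/(-15 - 8))*(1 + 25) = (-13/(-23))*26 = -1/23*(-13)*26 = (13/23)*26 = 338/23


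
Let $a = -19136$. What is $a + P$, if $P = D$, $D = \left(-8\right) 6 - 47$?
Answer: $-19231$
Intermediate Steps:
$D = -95$ ($D = -48 - 47 = -95$)
$P = -95$
$a + P = -19136 - 95 = -19231$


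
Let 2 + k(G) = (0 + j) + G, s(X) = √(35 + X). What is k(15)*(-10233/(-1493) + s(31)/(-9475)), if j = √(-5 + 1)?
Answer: (13 + 2*I)*(96957675 - 1493*√66)/14146175 ≈ 89.091 + 13.706*I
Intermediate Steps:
j = 2*I (j = √(-4) = 2*I ≈ 2.0*I)
k(G) = -2 + G + 2*I (k(G) = -2 + ((0 + 2*I) + G) = -2 + (2*I + G) = -2 + (G + 2*I) = -2 + G + 2*I)
k(15)*(-10233/(-1493) + s(31)/(-9475)) = (-2 + 15 + 2*I)*(-10233/(-1493) + √(35 + 31)/(-9475)) = (13 + 2*I)*(-10233*(-1/1493) + √66*(-1/9475)) = (13 + 2*I)*(10233/1493 - √66/9475)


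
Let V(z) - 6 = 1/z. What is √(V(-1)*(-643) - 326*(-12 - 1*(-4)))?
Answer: I*√607 ≈ 24.637*I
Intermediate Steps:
V(z) = 6 + 1/z
√(V(-1)*(-643) - 326*(-12 - 1*(-4))) = √((6 + 1/(-1))*(-643) - 326*(-12 - 1*(-4))) = √((6 - 1)*(-643) - 326*(-12 + 4)) = √(5*(-643) - 326*(-8)) = √(-3215 + 2608) = √(-607) = I*√607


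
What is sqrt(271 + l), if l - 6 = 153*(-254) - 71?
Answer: 16*I*sqrt(151) ≈ 196.61*I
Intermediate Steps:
l = -38927 (l = 6 + (153*(-254) - 71) = 6 + (-38862 - 71) = 6 - 38933 = -38927)
sqrt(271 + l) = sqrt(271 - 38927) = sqrt(-38656) = 16*I*sqrt(151)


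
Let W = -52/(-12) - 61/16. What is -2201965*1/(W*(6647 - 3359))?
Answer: -880786/685 ≈ -1285.8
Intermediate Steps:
W = 25/48 (W = -52*(-1/12) - 61*1/16 = 13/3 - 61/16 = 25/48 ≈ 0.52083)
-2201965*1/(W*(6647 - 3359)) = -2201965*48/(25*(6647 - 3359)) = -2201965/((25/48)*3288) = -2201965/3425/2 = -2201965*2/3425 = -880786/685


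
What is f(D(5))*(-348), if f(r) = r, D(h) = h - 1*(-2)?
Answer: -2436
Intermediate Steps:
D(h) = 2 + h (D(h) = h + 2 = 2 + h)
f(D(5))*(-348) = (2 + 5)*(-348) = 7*(-348) = -2436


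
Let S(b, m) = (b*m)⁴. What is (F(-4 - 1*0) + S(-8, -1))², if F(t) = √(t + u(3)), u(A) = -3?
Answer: (4096 + I*√7)² ≈ 1.6777e+7 + 2.167e+4*I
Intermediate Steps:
S(b, m) = b⁴*m⁴
F(t) = √(-3 + t) (F(t) = √(t - 3) = √(-3 + t))
(F(-4 - 1*0) + S(-8, -1))² = (√(-3 + (-4 - 1*0)) + (-8)⁴*(-1)⁴)² = (√(-3 + (-4 + 0)) + 4096*1)² = (√(-3 - 4) + 4096)² = (√(-7) + 4096)² = (I*√7 + 4096)² = (4096 + I*√7)²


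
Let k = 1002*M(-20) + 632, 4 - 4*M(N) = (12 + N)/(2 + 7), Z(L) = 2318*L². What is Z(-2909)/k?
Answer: 29423351037/2785 ≈ 1.0565e+7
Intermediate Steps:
M(N) = ⅔ - N/36 (M(N) = 1 - (12 + N)/(4*(2 + 7)) = 1 - (12 + N)/(4*9) = 1 - (4/3 + N/9)/4 = 1 + (-⅓ - N/36) = ⅔ - N/36)
k = 5570/3 (k = 1002*(⅔ - 1/36*(-20)) + 632 = 1002*(⅔ + 5/9) + 632 = 1002*(11/9) + 632 = 3674/3 + 632 = 5570/3 ≈ 1856.7)
Z(-2909)/k = (2318*(-2909)²)/(5570/3) = (2318*8462281)*(3/5570) = 19615567358*(3/5570) = 29423351037/2785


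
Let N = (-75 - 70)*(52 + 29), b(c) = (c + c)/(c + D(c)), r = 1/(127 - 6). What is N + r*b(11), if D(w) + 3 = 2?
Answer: -645974/55 ≈ -11745.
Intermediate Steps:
D(w) = -1 (D(w) = -3 + 2 = -1)
r = 1/121 ≈ 0.0082645
b(c) = 2*c/(-1 + c) (b(c) = (c + c)/(c - 1) = (2*c)/(-1 + c) = 2*c/(-1 + c))
N = -11745 (N = -145*81 = -11745)
N + r*b(11) = -11745 + (2*11/(-1 + 11))/121 = -11745 + (2*11/10)/121 = -11745 + (2*11*(⅒))/121 = -11745 + (1/121)*(11/5) = -11745 + 1/55 = -645974/55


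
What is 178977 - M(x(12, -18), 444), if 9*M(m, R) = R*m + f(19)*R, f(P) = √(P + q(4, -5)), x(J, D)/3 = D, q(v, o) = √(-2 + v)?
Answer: 181641 - 148*√(19 + √2)/3 ≈ 1.8142e+5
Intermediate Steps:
x(J, D) = 3*D
f(P) = √(P + √2) (f(P) = √(P + √(-2 + 4)) = √(P + √2))
M(m, R) = R*m/9 + R*√(19 + √2)/9 (M(m, R) = (R*m + √(19 + √2)*R)/9 = (R*m + R*√(19 + √2))/9 = R*m/9 + R*√(19 + √2)/9)
178977 - M(x(12, -18), 444) = 178977 - 444*(3*(-18) + √(19 + √2))/9 = 178977 - 444*(-54 + √(19 + √2))/9 = 178977 - (-2664 + 148*√(19 + √2)/3) = 178977 + (2664 - 148*√(19 + √2)/3) = 181641 - 148*√(19 + √2)/3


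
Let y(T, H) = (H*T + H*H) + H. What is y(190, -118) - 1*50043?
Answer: -58657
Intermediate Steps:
y(T, H) = H + H**2 + H*T (y(T, H) = (H*T + H**2) + H = (H**2 + H*T) + H = H + H**2 + H*T)
y(190, -118) - 1*50043 = -118*(1 - 118 + 190) - 1*50043 = -118*73 - 50043 = -8614 - 50043 = -58657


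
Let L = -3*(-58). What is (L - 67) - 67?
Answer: 40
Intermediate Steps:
L = 174
(L - 67) - 67 = (174 - 67) - 67 = 107 - 67 = 40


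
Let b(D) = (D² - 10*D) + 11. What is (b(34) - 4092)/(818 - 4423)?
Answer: 653/721 ≈ 0.90569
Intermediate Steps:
b(D) = 11 + D² - 10*D
(b(34) - 4092)/(818 - 4423) = ((11 + 34² - 10*34) - 4092)/(818 - 4423) = ((11 + 1156 - 340) - 4092)/(-3605) = (827 - 4092)*(-1/3605) = -3265*(-1/3605) = 653/721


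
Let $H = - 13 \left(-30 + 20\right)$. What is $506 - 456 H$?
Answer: $-58774$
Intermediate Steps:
$H = 130$ ($H = \left(-13\right) \left(-10\right) = 130$)
$506 - 456 H = 506 - 59280 = -58774$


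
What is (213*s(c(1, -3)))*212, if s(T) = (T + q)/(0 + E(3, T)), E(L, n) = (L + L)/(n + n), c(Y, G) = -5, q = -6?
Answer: 827860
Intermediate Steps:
E(L, n) = L/n (E(L, n) = (2*L)/((2*n)) = (2*L)*(1/(2*n)) = L/n)
s(T) = T*(-6 + T)/3 (s(T) = (T - 6)/(0 + 3/T) = (-6 + T)/((3/T)) = (-6 + T)*(T/3) = T*(-6 + T)/3)
(213*s(c(1, -3)))*212 = (213*((⅓)*(-5)*(-6 - 5)))*212 = (213*((⅓)*(-5)*(-11)))*212 = (213*(55/3))*212 = 3905*212 = 827860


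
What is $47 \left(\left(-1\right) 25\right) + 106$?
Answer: $-1069$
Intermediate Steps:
$47 \left(\left(-1\right) 25\right) + 106 = 47 \left(-25\right) + 106 = -1175 + 106 = -1069$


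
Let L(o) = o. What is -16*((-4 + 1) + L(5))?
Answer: -32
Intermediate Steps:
-16*((-4 + 1) + L(5)) = -16*((-4 + 1) + 5) = -16*(-3 + 5) = -16*2 = -32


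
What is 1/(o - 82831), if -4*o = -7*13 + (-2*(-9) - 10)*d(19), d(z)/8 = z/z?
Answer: -4/331297 ≈ -1.2074e-5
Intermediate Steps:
d(z) = 8 (d(z) = 8*(z/z) = 8*1 = 8)
o = 27/4 (o = -(-7*13 + (-2*(-9) - 10)*8)/4 = -(-91 + (18 - 10)*8)/4 = -(-91 + 8*8)/4 = -(-91 + 64)/4 = -1/4*(-27) = 27/4 ≈ 6.7500)
1/(o - 82831) = 1/(27/4 - 82831) = 1/(-331297/4) = -4/331297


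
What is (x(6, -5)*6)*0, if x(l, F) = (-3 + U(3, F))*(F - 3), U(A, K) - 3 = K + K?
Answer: 0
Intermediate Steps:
U(A, K) = 3 + 2*K (U(A, K) = 3 + (K + K) = 3 + 2*K)
x(l, F) = 2*F*(-3 + F) (x(l, F) = (-3 + (3 + 2*F))*(F - 3) = (2*F)*(-3 + F) = 2*F*(-3 + F))
(x(6, -5)*6)*0 = ((2*(-5)*(-3 - 5))*6)*0 = ((2*(-5)*(-8))*6)*0 = (80*6)*0 = 480*0 = 0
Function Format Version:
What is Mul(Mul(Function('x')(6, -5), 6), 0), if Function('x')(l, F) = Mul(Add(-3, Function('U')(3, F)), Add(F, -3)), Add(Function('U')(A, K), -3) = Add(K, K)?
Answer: 0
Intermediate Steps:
Function('U')(A, K) = Add(3, Mul(2, K)) (Function('U')(A, K) = Add(3, Add(K, K)) = Add(3, Mul(2, K)))
Function('x')(l, F) = Mul(2, F, Add(-3, F)) (Function('x')(l, F) = Mul(Add(-3, Add(3, Mul(2, F))), Add(F, -3)) = Mul(Mul(2, F), Add(-3, F)) = Mul(2, F, Add(-3, F)))
Mul(Mul(Function('x')(6, -5), 6), 0) = Mul(Mul(Mul(2, -5, Add(-3, -5)), 6), 0) = Mul(Mul(Mul(2, -5, -8), 6), 0) = Mul(Mul(80, 6), 0) = Mul(480, 0) = 0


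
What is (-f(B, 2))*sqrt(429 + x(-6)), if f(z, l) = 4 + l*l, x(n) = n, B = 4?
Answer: -24*sqrt(47) ≈ -164.54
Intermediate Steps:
f(z, l) = 4 + l**2
(-f(B, 2))*sqrt(429 + x(-6)) = (-(4 + 2**2))*sqrt(429 - 6) = (-(4 + 4))*sqrt(423) = (-1*8)*(3*sqrt(47)) = -24*sqrt(47)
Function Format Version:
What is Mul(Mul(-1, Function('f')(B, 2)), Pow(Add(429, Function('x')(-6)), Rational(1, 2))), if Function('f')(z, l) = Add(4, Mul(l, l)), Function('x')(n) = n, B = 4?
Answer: Mul(-24, Pow(47, Rational(1, 2))) ≈ -164.54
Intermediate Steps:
Function('f')(z, l) = Add(4, Pow(l, 2))
Mul(Mul(-1, Function('f')(B, 2)), Pow(Add(429, Function('x')(-6)), Rational(1, 2))) = Mul(Mul(-1, Add(4, Pow(2, 2))), Pow(Add(429, -6), Rational(1, 2))) = Mul(Mul(-1, Add(4, 4)), Pow(423, Rational(1, 2))) = Mul(Mul(-1, 8), Mul(3, Pow(47, Rational(1, 2)))) = Mul(-8, Mul(3, Pow(47, Rational(1, 2)))) = Mul(-24, Pow(47, Rational(1, 2)))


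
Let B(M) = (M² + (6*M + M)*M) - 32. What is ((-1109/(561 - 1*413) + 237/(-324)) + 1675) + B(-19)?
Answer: 9036505/1998 ≈ 4522.8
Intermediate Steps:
B(M) = -32 + 8*M² (B(M) = (M² + (7*M)*M) - 32 = (M² + 7*M²) - 32 = 8*M² - 32 = -32 + 8*M²)
((-1109/(561 - 1*413) + 237/(-324)) + 1675) + B(-19) = ((-1109/(561 - 1*413) + 237/(-324)) + 1675) + (-32 + 8*(-19)²) = ((-1109/(561 - 413) + 237*(-1/324)) + 1675) + (-32 + 8*361) = ((-1109/148 - 79/108) + 1675) + (-32 + 2888) = ((-1109*1/148 - 79/108) + 1675) + 2856 = ((-1109/148 - 79/108) + 1675) + 2856 = (-16433/1998 + 1675) + 2856 = 3330217/1998 + 2856 = 9036505/1998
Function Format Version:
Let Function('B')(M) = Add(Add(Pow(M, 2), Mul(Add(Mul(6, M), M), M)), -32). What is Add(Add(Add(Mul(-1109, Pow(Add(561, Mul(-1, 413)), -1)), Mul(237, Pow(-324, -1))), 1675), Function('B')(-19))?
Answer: Rational(9036505, 1998) ≈ 4522.8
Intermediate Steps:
Function('B')(M) = Add(-32, Mul(8, Pow(M, 2))) (Function('B')(M) = Add(Add(Pow(M, 2), Mul(Mul(7, M), M)), -32) = Add(Add(Pow(M, 2), Mul(7, Pow(M, 2))), -32) = Add(Mul(8, Pow(M, 2)), -32) = Add(-32, Mul(8, Pow(M, 2))))
Add(Add(Add(Mul(-1109, Pow(Add(561, Mul(-1, 413)), -1)), Mul(237, Pow(-324, -1))), 1675), Function('B')(-19)) = Add(Add(Add(Mul(-1109, Pow(Add(561, Mul(-1, 413)), -1)), Mul(237, Pow(-324, -1))), 1675), Add(-32, Mul(8, Pow(-19, 2)))) = Add(Add(Add(Mul(-1109, Pow(Add(561, -413), -1)), Mul(237, Rational(-1, 324))), 1675), Add(-32, Mul(8, 361))) = Add(Add(Add(Mul(-1109, Pow(148, -1)), Rational(-79, 108)), 1675), Add(-32, 2888)) = Add(Add(Add(Mul(-1109, Rational(1, 148)), Rational(-79, 108)), 1675), 2856) = Add(Add(Add(Rational(-1109, 148), Rational(-79, 108)), 1675), 2856) = Add(Add(Rational(-16433, 1998), 1675), 2856) = Add(Rational(3330217, 1998), 2856) = Rational(9036505, 1998)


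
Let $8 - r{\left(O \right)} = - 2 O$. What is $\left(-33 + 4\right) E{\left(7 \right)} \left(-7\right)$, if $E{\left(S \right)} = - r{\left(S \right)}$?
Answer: $-4466$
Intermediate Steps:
$r{\left(O \right)} = 8 + 2 O$ ($r{\left(O \right)} = 8 - - 2 O = 8 + 2 O$)
$E{\left(S \right)} = -8 - 2 S$ ($E{\left(S \right)} = - (8 + 2 S) = -8 - 2 S$)
$\left(-33 + 4\right) E{\left(7 \right)} \left(-7\right) = \left(-33 + 4\right) \left(-8 - 14\right) \left(-7\right) = - 29 \left(-8 - 14\right) \left(-7\right) = \left(-29\right) \left(-22\right) \left(-7\right) = 638 \left(-7\right) = -4466$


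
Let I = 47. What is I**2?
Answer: 2209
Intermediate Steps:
I**2 = 47**2 = 2209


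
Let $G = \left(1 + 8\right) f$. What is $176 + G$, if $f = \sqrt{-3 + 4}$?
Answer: $185$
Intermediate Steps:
$f = 1$ ($f = \sqrt{1} = 1$)
$G = 9$ ($G = \left(1 + 8\right) 1 = 9 \cdot 1 = 9$)
$176 + G = 176 + 9 = 185$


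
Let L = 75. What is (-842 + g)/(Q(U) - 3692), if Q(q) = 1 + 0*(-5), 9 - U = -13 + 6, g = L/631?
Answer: 531227/2329021 ≈ 0.22809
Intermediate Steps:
g = 75/631 ≈ 0.11886
U = 16 (U = 9 - (-13 + 6) = 9 - 1*(-7) = 9 + 7 = 16)
Q(q) = 1 (Q(q) = 1 + 0 = 1)
(-842 + g)/(Q(U) - 3692) = (-842 + 75/631)/(1 - 3692) = -531227/631/(-3691) = -531227/631*(-1/3691) = 531227/2329021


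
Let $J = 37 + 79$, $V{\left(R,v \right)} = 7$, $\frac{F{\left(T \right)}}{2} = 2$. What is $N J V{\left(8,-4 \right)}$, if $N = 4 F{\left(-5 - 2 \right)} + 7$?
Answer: $18676$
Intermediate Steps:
$F{\left(T \right)} = 4$ ($F{\left(T \right)} = 2 \cdot 2 = 4$)
$N = 23$ ($N = 4 \cdot 4 + 7 = 16 + 7 = 23$)
$J = 116$
$N J V{\left(8,-4 \right)} = 23 \cdot 116 \cdot 7 = 2668 \cdot 7 = 18676$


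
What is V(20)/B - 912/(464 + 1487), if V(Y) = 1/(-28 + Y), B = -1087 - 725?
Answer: -13218401/28281696 ≈ -0.46738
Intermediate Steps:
B = -1812
V(20)/B - 912/(464 + 1487) = 1/((-28 + 20)*(-1812)) - 912/(464 + 1487) = -1/1812/(-8) - 912/1951 = -⅛*(-1/1812) - 912*1/1951 = 1/14496 - 912/1951 = -13218401/28281696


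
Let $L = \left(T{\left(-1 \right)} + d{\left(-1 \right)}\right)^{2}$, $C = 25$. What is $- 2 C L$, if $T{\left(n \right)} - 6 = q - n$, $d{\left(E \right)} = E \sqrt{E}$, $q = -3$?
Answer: $-750 + 400 i \approx -750.0 + 400.0 i$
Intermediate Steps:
$d{\left(E \right)} = E^{\frac{3}{2}}$
$T{\left(n \right)} = 3 - n$ ($T{\left(n \right)} = 6 - \left(3 + n\right) = 3 - n$)
$L = \left(4 - i\right)^{2}$ ($L = \left(\left(3 - -1\right) + \left(-1\right)^{\frac{3}{2}}\right)^{2} = \left(\left(3 + 1\right) - i\right)^{2} = \left(4 - i\right)^{2} \approx 15.0 - 8.0 i$)
$- 2 C L = \left(-2\right) 25 \left(4 - i\right)^{2} = - 50 \left(4 - i\right)^{2}$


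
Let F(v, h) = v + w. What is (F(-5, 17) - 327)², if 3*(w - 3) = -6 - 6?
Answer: 110889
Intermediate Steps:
w = -1 (w = 3 + (-6 - 6)/3 = 3 + (⅓)*(-12) = 3 - 4 = -1)
F(v, h) = -1 + v (F(v, h) = v - 1 = -1 + v)
(F(-5, 17) - 327)² = ((-1 - 5) - 327)² = (-6 - 327)² = (-333)² = 110889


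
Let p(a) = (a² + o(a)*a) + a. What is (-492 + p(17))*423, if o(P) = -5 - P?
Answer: -236880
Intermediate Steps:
p(a) = a + a² + a*(-5 - a) (p(a) = (a² + (-5 - a)*a) + a = (a² + a*(-5 - a)) + a = a + a² + a*(-5 - a))
(-492 + p(17))*423 = (-492 - 4*17)*423 = (-492 - 68)*423 = -560*423 = -236880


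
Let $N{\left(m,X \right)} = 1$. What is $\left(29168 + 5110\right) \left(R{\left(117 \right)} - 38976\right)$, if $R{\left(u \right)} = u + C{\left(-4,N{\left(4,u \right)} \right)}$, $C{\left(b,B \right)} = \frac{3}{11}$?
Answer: $- \frac{14651993988}{11} \approx -1.332 \cdot 10^{9}$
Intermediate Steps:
$C{\left(b,B \right)} = \frac{3}{11}$ ($C{\left(b,B \right)} = 3 \cdot \frac{1}{11} = \frac{3}{11}$)
$R{\left(u \right)} = \frac{3}{11} + u$ ($R{\left(u \right)} = u + \frac{3}{11} = \frac{3}{11} + u$)
$\left(29168 + 5110\right) \left(R{\left(117 \right)} - 38976\right) = \left(29168 + 5110\right) \left(\left(\frac{3}{11} + 117\right) - 38976\right) = 34278 \left(\frac{1290}{11} - 38976\right) = 34278 \left(- \frac{427446}{11}\right) = - \frac{14651993988}{11}$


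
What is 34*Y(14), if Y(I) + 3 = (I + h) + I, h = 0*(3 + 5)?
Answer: 850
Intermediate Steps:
h = 0 (h = 0*8 = 0)
Y(I) = -3 + 2*I (Y(I) = -3 + ((I + 0) + I) = -3 + (I + I) = -3 + 2*I)
34*Y(14) = 34*(-3 + 2*14) = 34*(-3 + 28) = 34*25 = 850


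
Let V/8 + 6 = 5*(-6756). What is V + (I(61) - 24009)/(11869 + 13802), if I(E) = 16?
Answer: -6938587241/25671 ≈ -2.7029e+5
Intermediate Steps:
V = -270288 (V = -48 + 8*(5*(-6756)) = -48 + 8*(-33780) = -48 - 270240 = -270288)
V + (I(61) - 24009)/(11869 + 13802) = -270288 + (16 - 24009)/(11869 + 13802) = -270288 - 23993/25671 = -6938587241/25671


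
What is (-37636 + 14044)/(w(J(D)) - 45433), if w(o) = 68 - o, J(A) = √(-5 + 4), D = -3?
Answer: 535125540/1028991613 - 11796*I/1028991613 ≈ 0.52005 - 1.1464e-5*I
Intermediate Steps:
J(A) = I (J(A) = √(-1) = I)
(-37636 + 14044)/(w(J(D)) - 45433) = (-37636 + 14044)/((68 - I) - 45433) = -23592*(-45365 + I)/2057983226 = -11796*(-45365 + I)/1028991613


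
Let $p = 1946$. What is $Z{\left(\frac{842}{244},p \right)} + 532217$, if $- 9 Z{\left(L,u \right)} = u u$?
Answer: $\frac{1003037}{9} \approx 1.1145 \cdot 10^{5}$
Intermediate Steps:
$Z{\left(L,u \right)} = - \frac{u^{2}}{9}$ ($Z{\left(L,u \right)} = - \frac{u u}{9} = - \frac{u^{2}}{9}$)
$Z{\left(\frac{842}{244},p \right)} + 532217 = - \frac{1946^{2}}{9} + 532217 = \left(- \frac{1}{9}\right) 3786916 + 532217 = - \frac{3786916}{9} + 532217 = \frac{1003037}{9}$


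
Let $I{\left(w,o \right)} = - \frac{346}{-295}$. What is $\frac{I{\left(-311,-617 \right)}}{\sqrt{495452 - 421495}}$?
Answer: $\frac{346 \sqrt{73957}}{21817315} \approx 0.0043129$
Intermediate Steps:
$I{\left(w,o \right)} = \frac{346}{295}$ ($I{\left(w,o \right)} = \left(-346\right) \left(- \frac{1}{295}\right) = \frac{346}{295}$)
$\frac{I{\left(-311,-617 \right)}}{\sqrt{495452 - 421495}} = \frac{346}{295 \sqrt{495452 - 421495}} = \frac{346}{295 \sqrt{73957}} = \frac{346 \frac{\sqrt{73957}}{73957}}{295} = \frac{346 \sqrt{73957}}{21817315}$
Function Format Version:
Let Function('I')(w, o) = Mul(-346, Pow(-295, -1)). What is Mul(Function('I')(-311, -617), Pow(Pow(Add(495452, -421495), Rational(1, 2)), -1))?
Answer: Mul(Rational(346, 21817315), Pow(73957, Rational(1, 2))) ≈ 0.0043129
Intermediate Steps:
Function('I')(w, o) = Rational(346, 295) (Function('I')(w, o) = Mul(-346, Rational(-1, 295)) = Rational(346, 295))
Mul(Function('I')(-311, -617), Pow(Pow(Add(495452, -421495), Rational(1, 2)), -1)) = Mul(Rational(346, 295), Pow(Pow(Add(495452, -421495), Rational(1, 2)), -1)) = Mul(Rational(346, 295), Pow(Pow(73957, Rational(1, 2)), -1)) = Mul(Rational(346, 295), Mul(Rational(1, 73957), Pow(73957, Rational(1, 2)))) = Mul(Rational(346, 21817315), Pow(73957, Rational(1, 2)))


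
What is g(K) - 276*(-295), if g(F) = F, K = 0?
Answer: 81420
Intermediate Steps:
g(K) - 276*(-295) = 0 - 276*(-295) = 0 + 81420 = 81420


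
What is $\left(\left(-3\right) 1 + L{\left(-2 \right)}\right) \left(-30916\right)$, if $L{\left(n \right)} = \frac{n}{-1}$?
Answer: $30916$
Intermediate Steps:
$L{\left(n \right)} = - n$ ($L{\left(n \right)} = n \left(-1\right) = - n$)
$\left(\left(-3\right) 1 + L{\left(-2 \right)}\right) \left(-30916\right) = \left(\left(-3\right) 1 - -2\right) \left(-30916\right) = \left(-3 + 2\right) \left(-30916\right) = \left(-1\right) \left(-30916\right) = 30916$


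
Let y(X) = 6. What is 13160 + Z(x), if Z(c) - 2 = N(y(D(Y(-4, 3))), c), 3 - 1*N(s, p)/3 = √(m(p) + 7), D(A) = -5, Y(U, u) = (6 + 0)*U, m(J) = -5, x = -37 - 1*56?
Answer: 13171 - 3*√2 ≈ 13167.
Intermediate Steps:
x = -93 (x = -37 - 56 = -93)
Y(U, u) = 6*U
N(s, p) = 9 - 3*√2 (N(s, p) = 9 - 3*√(-5 + 7) = 9 - 3*√2)
Z(c) = 11 - 3*√2 (Z(c) = 2 + (9 - 3*√2) = 11 - 3*√2)
13160 + Z(x) = 13160 + (11 - 3*√2) = 13171 - 3*√2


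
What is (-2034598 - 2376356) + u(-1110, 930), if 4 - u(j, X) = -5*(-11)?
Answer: -4411005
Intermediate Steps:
u(j, X) = -51 (u(j, X) = 4 - (-5)*(-11) = 4 - 1*55 = 4 - 55 = -51)
(-2034598 - 2376356) + u(-1110, 930) = (-2034598 - 2376356) - 51 = -4410954 - 51 = -4411005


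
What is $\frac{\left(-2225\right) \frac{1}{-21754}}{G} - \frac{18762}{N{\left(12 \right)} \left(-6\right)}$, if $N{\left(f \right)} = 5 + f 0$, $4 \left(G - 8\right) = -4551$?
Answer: $\frac{153701918451}{245765815} \approx 625.4$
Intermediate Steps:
$G = - \frac{4519}{4}$ ($G = 8 + \frac{1}{4} \left(-4551\right) = 8 - \frac{4551}{4} = - \frac{4519}{4} \approx -1129.8$)
$N{\left(f \right)} = 5$ ($N{\left(f \right)} = 5 + 0 = 5$)
$\frac{\left(-2225\right) \frac{1}{-21754}}{G} - \frac{18762}{N{\left(12 \right)} \left(-6\right)} = \frac{\left(-2225\right) \frac{1}{-21754}}{- \frac{4519}{4}} - \frac{18762}{5 \left(-6\right)} = \left(-2225\right) \left(- \frac{1}{21754}\right) \left(- \frac{4}{4519}\right) - \frac{18762}{-30} = \frac{2225}{21754} \left(- \frac{4}{4519}\right) - - \frac{3127}{5} = - \frac{4450}{49153163} + \frac{3127}{5} = \frac{153701918451}{245765815}$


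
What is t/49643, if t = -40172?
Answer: -3652/4513 ≈ -0.80922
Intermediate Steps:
t/49643 = -40172/49643 = -40172*1/49643 = -3652/4513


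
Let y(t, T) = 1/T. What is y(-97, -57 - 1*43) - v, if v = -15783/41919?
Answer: 512127/1397300 ≈ 0.36651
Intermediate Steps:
v = -5261/13973 (v = -15783*1/41919 = -5261/13973 ≈ -0.37651)
y(-97, -57 - 1*43) - v = 1/(-57 - 1*43) - 1*(-5261/13973) = 1/(-57 - 43) + 5261/13973 = 1/(-100) + 5261/13973 = -1/100 + 5261/13973 = 512127/1397300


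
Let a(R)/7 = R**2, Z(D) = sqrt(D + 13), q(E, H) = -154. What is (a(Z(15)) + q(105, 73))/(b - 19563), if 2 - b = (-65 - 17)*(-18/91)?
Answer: -3822/1781527 ≈ -0.0021453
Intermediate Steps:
Z(D) = sqrt(13 + D)
b = -1294/91 (b = 2 - (-65 - 17)*(-18/91) = 2 - (-82)*(-18*1/91) = 2 - (-82)*(-18)/91 = 2 - 1*1476/91 = 2 - 1476/91 = -1294/91 ≈ -14.220)
a(R) = 7*R**2
(a(Z(15)) + q(105, 73))/(b - 19563) = (7*(sqrt(13 + 15))**2 - 154)/(-1294/91 - 19563) = (7*(sqrt(28))**2 - 154)/(-1781527/91) = (7*(2*sqrt(7))**2 - 154)*(-91/1781527) = (7*28 - 154)*(-91/1781527) = (196 - 154)*(-91/1781527) = 42*(-91/1781527) = -3822/1781527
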